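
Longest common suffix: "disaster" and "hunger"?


Word 1: "disaster"
Word 2: "hunger"
Comparing from end:
  Pos -1: 'r' == 'r'
  Pos -2: 'e' == 'e'
  Pos -3: 't' != 'g' (stop)
LCS = "er" (length 2)


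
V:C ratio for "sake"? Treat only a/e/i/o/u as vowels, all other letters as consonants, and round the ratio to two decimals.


Word: "sake"
Vowels (a,e,i,o,u): 2
Consonants: 2
Ratio = 2/2
= 1.00


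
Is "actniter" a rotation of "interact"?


Word: "interact", Candidate: "actniter"
Method: check if candidate is substring of word+word
"interactinteract" contains "actniter"? No
Is rotation = No


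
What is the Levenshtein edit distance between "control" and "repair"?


Word 1: "control" (length 7)
Word 2: "repair" (length 6)
One optimal edit sequence (insert/delete/substitute each cost 1):
  1. delete 'c'  (+1)
  2. substitute 'o' -> 'r'  (+1)
  3. substitute 'n' -> 'e'  (+1)
  4. substitute 't' -> 'p'  (+1)
  5. substitute 'r' -> 'a'  (+1)
  6. substitute 'o' -> 'i'  (+1)
  7. substitute 'l' -> 'r'  (+1)
Total edit operations: 7
Edit distance = 7


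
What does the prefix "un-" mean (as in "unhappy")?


Prefix: un-
Example: unhappy = un- + happy
Meaning = not / reverse


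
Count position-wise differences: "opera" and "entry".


Comparing character by character (same length = 5):
  Pos 0: 'o' vs 'e' !=
  Pos 1: 'p' vs 'n' !=
  Pos 2: 'e' vs 't' !=
  Pos 3: 'r' vs 'r' =
  Pos 4: 'a' vs 'y' !=
Hamming distance = 4


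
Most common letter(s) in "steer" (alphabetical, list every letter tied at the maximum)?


Word: "steer"
Letter counts:
  'e': 2
  'r': 1
  's': 1
  't': 1
Maximum count = 2
Most frequent = 'e' (2 times each)


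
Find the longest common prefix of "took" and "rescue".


Word 1: "took"
Word 2: "rescue"
Comparing from start:
  Pos 0: 't' != 'r' (stop)
LCP = "" (length 0)


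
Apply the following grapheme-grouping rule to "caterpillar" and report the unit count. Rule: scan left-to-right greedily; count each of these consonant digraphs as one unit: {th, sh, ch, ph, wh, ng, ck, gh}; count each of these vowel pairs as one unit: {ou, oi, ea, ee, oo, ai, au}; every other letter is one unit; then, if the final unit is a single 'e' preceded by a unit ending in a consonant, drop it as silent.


Word: "caterpillar" (11 letters)
Left-to-right scan:
  1. 'c' (letter)
  2. 'a' (letter)
  3. 't' (letter)
  4. 'e' (letter)
  5. 'r' (letter)
  6. 'p' (letter)
  7. 'i' (letter)
  8. 'l' (letter)
  9. 'l' (letter)
  10. 'a' (letter)
  11. 'r' (letter)
Units from scan: 11
Sound units = 11 units


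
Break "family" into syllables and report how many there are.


Word: "family"
Syllable breakdown: fam / i / ly
Counting: 3 parts
= 3 syllables


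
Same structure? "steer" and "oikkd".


Pattern of "steer": [0, 1, 2, 2, 3]
Pattern of "oikkd": [0, 1, 2, 2, 3]
Patterns match
Same pattern = Yes


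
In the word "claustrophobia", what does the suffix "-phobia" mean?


Suffix: -phobia
As in: claustrophobia -> claustro- + -phobia
Meaning = fear of


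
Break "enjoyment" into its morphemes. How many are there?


Word: "enjoyment"
Morphemes: en- / joy / -ment
Each morpheme carries meaning
= 3 morphemes


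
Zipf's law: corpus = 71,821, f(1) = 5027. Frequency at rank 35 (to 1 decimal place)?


Zipf's law: f(r) = f(1) / r
f(1) = 5027
f(35) = 5027 / 35
= 143.6 occurrences


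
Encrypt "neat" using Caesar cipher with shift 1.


Word: "neat"
Shift: 1
Each letter → (letter + shift) mod 26:
  'n' (13) + 1 = 14 → 'o'
  'e' (4) + 1 = 5 → 'f'
  'a' (0) + 1 = 1 → 'b'
  't' (19) + 1 = 20 → 'u'
Result = "ofbu"


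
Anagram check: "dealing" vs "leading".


Word 1: "dealing" → sorted: adegiln
Word 2: "leading" → sorted: adegiln
Same letters? adegiln == adegiln
Anagram = Yes


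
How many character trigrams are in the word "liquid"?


Word: "liquid" (length 6)
Number of 3-grams = length - 3 + 1 = 6 - 3 + 1
= 4


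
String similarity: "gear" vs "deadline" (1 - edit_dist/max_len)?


Word 1: "gear" (length 4)
Word 2: "deadline" (length 8)
One optimal edit sequence:
  1. substitute 'g' -> 'd'  (+1)
  2. keep 'e'
  3. keep 'a'
  4. insert 'd'  (+1)
  5. insert 'l'  (+1)
  6. insert 'i'  (+1)
  7. insert 'n'  (+1)
  8. substitute 'r' -> 'e'  (+1)
Edit distance = 6
Max length = max(4, 8) = 8
Similarity = 1 - 6/8
= 0.2500


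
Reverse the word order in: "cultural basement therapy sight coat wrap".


Original: "cultural basement therapy sight coat wrap"
Words (1..n): cultural | basement | therapy | sight | coat | wrap
Reversed (n..1): wrap | coat | sight | therapy | basement | cultural
Result = "wrap coat sight therapy basement cultural"


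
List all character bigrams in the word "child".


Word: "child" (length 5)
Number of bigrams = 5 - 2 + 1 = 4
  Position 0: "ch"
  Position 1: "hi"
  Position 2: "il"
  Position 3: "ld"
Bigrams = "ch", "hi", "il", "ld"


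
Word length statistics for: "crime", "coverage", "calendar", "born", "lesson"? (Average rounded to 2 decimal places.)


Lengths: "crime"=5, "coverage"=8, "calendar"=8, "born"=4, "lesson"=6
Sum = 31, Count = 5
Average = 31/5 = 6.20
= avg=6.20, min=4, max=8


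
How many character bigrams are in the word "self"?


Word: "self" (length 4)
Number of 2-grams = length - 2 + 1 = 4 - 2 + 1
= 3


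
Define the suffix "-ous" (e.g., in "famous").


Suffix: -ous
Example: famous (fame + -ous, with a spelling change)
Meaning = having quality of


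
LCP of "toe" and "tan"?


Word 1: "toe"
Word 2: "tan"
Comparing from start:
  Pos 0: 't' == 't'
  Pos 1: 'o' != 'a' (stop)
LCP = "t" (length 1)


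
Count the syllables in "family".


Word: "family"
Syllable breakdown: fam | i | ly
Counting: 3 parts
= 3 syllables


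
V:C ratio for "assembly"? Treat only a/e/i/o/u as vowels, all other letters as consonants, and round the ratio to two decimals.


Word: "assembly"
Vowels (a,e,i,o,u): 2
Consonants: 6
Ratio = 2/6
= 0.33


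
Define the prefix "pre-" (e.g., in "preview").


Prefix: pre-
Example: preview (pre- + view)
Meaning = before


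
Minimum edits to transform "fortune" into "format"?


Word 1: "fortune" (length 7)
Word 2: "format" (length 6)
One optimal edit sequence (insert/delete/substitute each cost 1):
  1. keep 'f'
  2. keep 'o'
  3. keep 'r'
  4. delete 't'  (+1)
  5. substitute 'u' -> 'm'  (+1)
  6. substitute 'n' -> 'a'  (+1)
  7. substitute 'e' -> 't'  (+1)
Total edit operations: 4
Edit distance = 4


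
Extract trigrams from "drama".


Word: "drama" (length 5)
Number of trigrams = 5 - 3 + 1 = 3
  Position 0: "dra"
  Position 1: "ram"
  Position 2: "ama"
Trigrams = "dra", "ram", "ama"


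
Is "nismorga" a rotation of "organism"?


Word: "organism", Candidate: "nismorga"
Method: check if candidate is substring of word+word
"organismorganism" contains "nismorga"? Yes
Is rotation = Yes


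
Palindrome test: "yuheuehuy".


Word: "yuheuehuy"
Reversed: "yuheuehuy"
Forward == Backward? yuheuehuy == yuheuehuy
Palindrome = Yes


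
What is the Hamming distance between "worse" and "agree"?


Comparing character by character (same length = 5):
  Pos 0: 'w' vs 'a' !=
  Pos 1: 'o' vs 'g' !=
  Pos 2: 'r' vs 'r' =
  Pos 3: 's' vs 'e' !=
  Pos 4: 'e' vs 'e' =
Hamming distance = 3


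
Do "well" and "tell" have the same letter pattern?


Pattern of "well": [0, 1, 2, 2]
Pattern of "tell": [0, 1, 2, 2]
Patterns match
Same pattern = Yes


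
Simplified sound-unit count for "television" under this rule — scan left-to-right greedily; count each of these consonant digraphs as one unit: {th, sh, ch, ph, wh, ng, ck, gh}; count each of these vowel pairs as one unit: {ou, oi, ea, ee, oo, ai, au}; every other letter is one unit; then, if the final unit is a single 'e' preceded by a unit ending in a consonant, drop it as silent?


Word: "television" (10 letters)
Left-to-right scan:
  (1) 't' (letter)
  (2) 'e' (letter)
  (3) 'l' (letter)
  (4) 'e' (letter)
  (5) 'v' (letter)
  (6) 'i' (letter)
  (7) 's' (letter)
  (8) 'i' (letter)
  (9) 'o' (letter)
  (10) 'n' (letter)
Units from scan: 10
Sound units = 10 units


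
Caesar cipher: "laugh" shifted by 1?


Word: "laugh"
Shift: 1
Each letter → (letter + shift) mod 26:
  'l' (11) + 1 = 12 → 'm'
  'a' (0) + 1 = 1 → 'b'
  'u' (20) + 1 = 21 → 'v'
  'g' (6) + 1 = 7 → 'h'
  'h' (7) + 1 = 8 → 'i'
Result = "mbvhi"


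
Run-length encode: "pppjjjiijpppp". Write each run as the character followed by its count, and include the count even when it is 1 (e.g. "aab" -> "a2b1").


String: "pppjjjiijpppp"
Scanning for consecutive runs:
  'p' x 3
  'j' x 3
  'i' x 2
  'j' x 1
  'p' x 4
RLE = "p3j3i2j1p4"


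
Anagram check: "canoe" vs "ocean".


Word 1: "canoe" → sorted: aceno
Word 2: "ocean" → sorted: aceno
Same letters? aceno == aceno
Anagram = Yes


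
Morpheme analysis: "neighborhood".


Word: "neighborhood"
Morphemes: neighbor | -hood
Each morpheme carries meaning
= 2 morphemes


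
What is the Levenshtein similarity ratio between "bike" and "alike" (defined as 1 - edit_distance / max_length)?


Word 1: "bike" (length 4)
Word 2: "alike" (length 5)
One optimal edit sequence:
  1. insert 'a'  (+1)
  2. substitute 'b' -> 'l'  (+1)
  3. keep 'i'
  4. keep 'k'
  5. keep 'e'
Edit distance = 2
Max length = max(4, 5) = 5
Similarity = 1 - 2/5
= 0.6000


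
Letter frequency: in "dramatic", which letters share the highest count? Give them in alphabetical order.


Word: "dramatic"
Letter counts:
  'a': 2
  'c': 1
  'd': 1
  'i': 1
  'm': 1
  'r': 1
  't': 1
Maximum count = 2
Most frequent = 'a' (2 times each)


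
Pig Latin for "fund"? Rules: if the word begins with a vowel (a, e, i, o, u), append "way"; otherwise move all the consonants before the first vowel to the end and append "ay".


Word: "fund"
Starts with consonant(s) → move to end, add 'ay'
Consonant cluster: "f"
Pig Latin = "undfay"


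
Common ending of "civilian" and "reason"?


Word 1: "civilian"
Word 2: "reason"
Comparing from end:
  Pos -1: 'n' == 'n'
  Pos -2: 'a' != 'o' (stop)
LCS = "n" (length 1)


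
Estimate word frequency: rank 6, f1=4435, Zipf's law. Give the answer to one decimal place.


Zipf's law: f(r) = f(1) / r
f(1) = 4435
f(6) = 4435 / 6
= 739.2 occurrences


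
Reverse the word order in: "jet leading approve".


Original: "jet leading approve"
Words (1..n): jet | leading | approve
Reversed (n..1): approve | leading | jet
Result = "approve leading jet"


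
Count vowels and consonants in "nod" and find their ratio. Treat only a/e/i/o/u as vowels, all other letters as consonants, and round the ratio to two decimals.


Word: "nod"
Vowels (a,e,i,o,u): 1
Consonants: 2
Ratio = 1/2
= 0.50


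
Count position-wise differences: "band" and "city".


Comparing character by character (same length = 4):
  Pos 0: 'b' vs 'c' !=
  Pos 1: 'a' vs 'i' !=
  Pos 2: 'n' vs 't' !=
  Pos 3: 'd' vs 'y' !=
Hamming distance = 4


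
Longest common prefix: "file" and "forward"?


Word 1: "file"
Word 2: "forward"
Comparing from start:
  Pos 0: 'f' == 'f'
  Pos 1: 'i' != 'o' (stop)
LCP = "f" (length 1)


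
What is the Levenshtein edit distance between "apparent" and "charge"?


Word 1: "apparent" (length 8)
Word 2: "charge" (length 6)
One optimal edit sequence (insert/delete/substitute each cost 1):
  1. delete 'a'  (+1)
  2. substitute 'p' -> 'c'  (+1)
  3. substitute 'p' -> 'h'  (+1)
  4. keep 'a'
  5. keep 'r'
  6. delete 'e'  (+1)
  7. substitute 'n' -> 'g'  (+1)
  8. substitute 't' -> 'e'  (+1)
Total edit operations: 6
Edit distance = 6


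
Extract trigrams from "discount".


Word: "discount" (length 8)
Number of trigrams = 8 - 3 + 1 = 6
  Position 0: "dis"
  Position 1: "isc"
  Position 2: "sco"
  Position 3: "cou"
  Position 4: "oun"
  Position 5: "unt"
Trigrams = "dis", "isc", "sco", "cou", "oun", "unt"


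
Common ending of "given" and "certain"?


Word 1: "given"
Word 2: "certain"
Comparing from end:
  Pos -1: 'n' == 'n'
  Pos -2: 'e' != 'i' (stop)
LCS = "n" (length 1)


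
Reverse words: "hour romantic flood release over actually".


Original: "hour romantic flood release over actually"
Words (1..n): hour | romantic | flood | release | over | actually
Reversed (n..1): actually | over | release | flood | romantic | hour
Result = "actually over release flood romantic hour"


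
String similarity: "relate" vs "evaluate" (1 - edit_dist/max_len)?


Word 1: "relate" (length 6)
Word 2: "evaluate" (length 8)
One optimal edit sequence:
  1. insert 'e'  (+1)
  2. substitute 'r' -> 'v'  (+1)
  3. substitute 'e' -> 'a'  (+1)
  4. keep 'l'
  5. insert 'u'  (+1)
  6. keep 'a'
  7. keep 't'
  8. keep 'e'
Edit distance = 4
Max length = max(6, 8) = 8
Similarity = 1 - 4/8
= 0.5000


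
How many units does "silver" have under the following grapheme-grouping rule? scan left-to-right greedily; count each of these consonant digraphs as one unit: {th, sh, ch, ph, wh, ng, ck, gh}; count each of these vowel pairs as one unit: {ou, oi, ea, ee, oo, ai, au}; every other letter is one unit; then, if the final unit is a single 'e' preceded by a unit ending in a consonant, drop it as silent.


Word: "silver" (6 letters)
Left-to-right scan:
  (1) 's' (letter)
  (2) 'i' (letter)
  (3) 'l' (letter)
  (4) 'v' (letter)
  (5) 'e' (letter)
  (6) 'r' (letter)
Units from scan: 6
Sound units = 6 units


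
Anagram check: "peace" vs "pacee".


Word 1: "peace" → sorted: aceep
Word 2: "pacee" → sorted: aceep
Same letters? aceep == aceep
Anagram = Yes


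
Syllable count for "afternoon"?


Word: "afternoon"
Syllable breakdown: af | ter | noon
Counting: 3 parts
= 3 syllables


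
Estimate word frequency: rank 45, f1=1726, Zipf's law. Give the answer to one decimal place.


Zipf's law: f(r) = f(1) / r
f(1) = 1726
f(45) = 1726 / 45
= 38.4 occurrences


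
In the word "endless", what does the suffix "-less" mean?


Suffix: -less
Example: endless (end + -less)
Meaning = without


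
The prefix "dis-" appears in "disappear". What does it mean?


Prefix: dis-
Example: disappear = dis- + appear
Meaning = not / opposite


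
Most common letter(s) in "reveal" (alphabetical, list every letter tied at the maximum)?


Word: "reveal"
Letter counts:
  'a': 1
  'e': 2
  'l': 1
  'r': 1
  'v': 1
Maximum count = 2
Most frequent = 'e' (2 times each)


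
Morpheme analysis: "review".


Word: "review"
Morphemes: re- + view
Each morpheme carries meaning
= 2 morphemes


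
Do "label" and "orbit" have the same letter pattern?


Pattern of "label": [0, 1, 2, 3, 0]
Pattern of "orbit": [0, 1, 2, 3, 4]
Patterns do not match
Same pattern = No


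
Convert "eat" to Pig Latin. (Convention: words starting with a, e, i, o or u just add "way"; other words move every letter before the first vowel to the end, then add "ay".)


Word: "eat"
Starts with vowel → add 'way'
Pig Latin = "eatway"


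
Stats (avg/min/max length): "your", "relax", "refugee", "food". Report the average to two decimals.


Lengths: "your"=4, "relax"=5, "refugee"=7, "food"=4
Sum = 20, Count = 4
Average = 20/4 = 5.00
= avg=5.00, min=4, max=7


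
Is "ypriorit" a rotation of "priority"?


Word: "priority", Candidate: "ypriorit"
Method: check if candidate is substring of word+word
"prioritypriority" contains "ypriorit"? Yes
Is rotation = Yes


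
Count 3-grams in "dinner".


Word: "dinner" (length 6)
Number of 3-grams = length - 3 + 1 = 6 - 3 + 1
= 4


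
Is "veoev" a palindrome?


Word: "veoev"
Reversed: "veoev"
Forward == Backward? veoev == veoev
Palindrome = Yes


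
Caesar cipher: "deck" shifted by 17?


Word: "deck"
Shift: 17
Each letter → (letter + shift) mod 26:
  'd' (3) + 17 = 20 → 'u'
  'e' (4) + 17 = 21 → 'v'
  'c' (2) + 17 = 19 → 't'
  'k' (10) + 17 = 1 → 'b'
Result = "uvtb"


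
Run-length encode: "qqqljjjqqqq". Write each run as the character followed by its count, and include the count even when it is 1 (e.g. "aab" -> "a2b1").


String: "qqqljjjqqqq"
Scanning for consecutive runs:
  'q' x 3
  'l' x 1
  'j' x 3
  'q' x 4
RLE = "q3l1j3q4"


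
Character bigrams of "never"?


Word: "never" (length 5)
Number of bigrams = 5 - 2 + 1 = 4
  Position 0: "ne"
  Position 1: "ev"
  Position 2: "ve"
  Position 3: "er"
Bigrams = "ne", "ev", "ve", "er"


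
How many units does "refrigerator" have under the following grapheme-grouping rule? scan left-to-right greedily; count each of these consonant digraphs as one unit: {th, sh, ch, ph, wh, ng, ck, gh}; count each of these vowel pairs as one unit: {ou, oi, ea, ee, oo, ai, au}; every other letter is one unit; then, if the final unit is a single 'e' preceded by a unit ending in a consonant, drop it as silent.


Word: "refrigerator" (12 letters)
Left-to-right scan:
  1. 'r' (letter)
  2. 'e' (letter)
  3. 'f' (letter)
  4. 'r' (letter)
  5. 'i' (letter)
  6. 'g' (letter)
  7. 'e' (letter)
  8. 'r' (letter)
  9. 'a' (letter)
  10. 't' (letter)
  11. 'o' (letter)
  12. 'r' (letter)
Units from scan: 12
Sound units = 12 units


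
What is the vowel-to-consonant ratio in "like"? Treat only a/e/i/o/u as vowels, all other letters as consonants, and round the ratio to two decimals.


Word: "like"
Vowels (a,e,i,o,u): 2
Consonants: 2
Ratio = 2/2
= 1.00


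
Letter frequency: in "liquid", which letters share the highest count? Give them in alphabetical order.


Word: "liquid"
Letter counts:
  'd': 1
  'i': 2
  'l': 1
  'q': 1
  'u': 1
Maximum count = 2
Most frequent = 'i' (2 times each)


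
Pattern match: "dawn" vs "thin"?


Pattern of "dawn": [0, 1, 2, 3]
Pattern of "thin": [0, 1, 2, 3]
Patterns match
Same pattern = Yes


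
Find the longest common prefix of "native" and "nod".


Word 1: "native"
Word 2: "nod"
Comparing from start:
  Pos 0: 'n' == 'n'
  Pos 1: 'a' != 'o' (stop)
LCP = "n" (length 1)


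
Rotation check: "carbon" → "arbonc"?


Word: "carbon", Candidate: "arbonc"
Method: check if candidate is substring of word+word
"carboncarbon" contains "arbonc"? Yes
Is rotation = Yes


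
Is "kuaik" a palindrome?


Word: "kuaik"
Reversed: "kiauk"
Forward == Backward? kuaik != kiauk
Palindrome = No


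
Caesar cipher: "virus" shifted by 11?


Word: "virus"
Shift: 11
Each letter → (letter + shift) mod 26:
  'v' (21) + 11 = 6 → 'g'
  'i' (8) + 11 = 19 → 't'
  'r' (17) + 11 = 2 → 'c'
  'u' (20) + 11 = 5 → 'f'
  's' (18) + 11 = 3 → 'd'
Result = "gtcfd"


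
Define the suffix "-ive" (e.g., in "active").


Suffix: -ive
Example: active (act + -ive)
Meaning = tending to


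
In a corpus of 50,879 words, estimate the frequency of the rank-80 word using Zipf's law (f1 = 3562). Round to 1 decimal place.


Zipf's law: f(r) = f(1) / r
f(1) = 3562
f(80) = 3562 / 80
= 44.5 occurrences


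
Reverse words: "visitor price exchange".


Original: "visitor price exchange"
Words (1..n): visitor | price | exchange
Reversed (n..1): exchange | price | visitor
Result = "exchange price visitor"


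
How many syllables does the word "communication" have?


Word: "communication"
Syllable breakdown: com | mu | ni | ca | tion
Counting: 5 parts
= 5 syllables


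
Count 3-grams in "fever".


Word: "fever" (length 5)
Number of 3-grams = length - 3 + 1 = 5 - 3 + 1
= 3


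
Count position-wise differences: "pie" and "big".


Comparing character by character (same length = 3):
  Pos 0: 'p' vs 'b' !=
  Pos 1: 'i' vs 'i' =
  Pos 2: 'e' vs 'g' !=
Hamming distance = 2


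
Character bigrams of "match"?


Word: "match" (length 5)
Number of bigrams = 5 - 2 + 1 = 4
  Position 0: "ma"
  Position 1: "at"
  Position 2: "tc"
  Position 3: "ch"
Bigrams = "ma", "at", "tc", "ch"


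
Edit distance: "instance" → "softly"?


Word 1: "instance" (length 8)
Word 2: "softly" (length 6)
One optimal edit sequence (insert/delete/substitute each cost 1):
  1. delete 'i'  (+1)
  2. delete 'n'  (+1)
  3. keep 's'
  4. substitute 't' -> 'o'  (+1)
  5. substitute 'a' -> 'f'  (+1)
  6. substitute 'n' -> 't'  (+1)
  7. substitute 'c' -> 'l'  (+1)
  8. substitute 'e' -> 'y'  (+1)
Total edit operations: 7
Edit distance = 7


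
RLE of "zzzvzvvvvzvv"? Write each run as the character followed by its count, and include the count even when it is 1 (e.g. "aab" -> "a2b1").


String: "zzzvzvvvvzvv"
Scanning for consecutive runs:
  'z' x 3
  'v' x 1
  'z' x 1
  'v' x 4
  'z' x 1
  'v' x 2
RLE = "z3v1z1v4z1v2"


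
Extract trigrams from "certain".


Word: "certain" (length 7)
Number of trigrams = 7 - 3 + 1 = 5
  Position 0: "cer"
  Position 1: "ert"
  Position 2: "rta"
  Position 3: "tai"
  Position 4: "ain"
Trigrams = "cer", "ert", "rta", "tai", "ain"


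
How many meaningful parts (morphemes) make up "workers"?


Word: "workers"
Morphemes: work / -er / -s
Each morpheme carries meaning
= 3 morphemes


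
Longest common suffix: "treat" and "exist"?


Word 1: "treat"
Word 2: "exist"
Comparing from end:
  Pos -1: 't' == 't'
  Pos -2: 'a' != 's' (stop)
LCS = "t" (length 1)


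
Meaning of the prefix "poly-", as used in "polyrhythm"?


Prefix: poly-
As in: polyrhythm -> poly- + rhythm
Meaning = many


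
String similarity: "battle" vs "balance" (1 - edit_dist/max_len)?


Word 1: "battle" (length 6)
Word 2: "balance" (length 7)
One optimal edit sequence:
  1. keep 'b'
  2. keep 'a'
  3. insert 'l'  (+1)
  4. substitute 't' -> 'a'  (+1)
  5. substitute 't' -> 'n'  (+1)
  6. substitute 'l' -> 'c'  (+1)
  7. keep 'e'
Edit distance = 4
Max length = max(6, 7) = 7
Similarity = 1 - 4/7
= 0.4286


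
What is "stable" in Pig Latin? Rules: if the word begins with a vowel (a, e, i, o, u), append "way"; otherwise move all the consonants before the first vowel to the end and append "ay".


Word: "stable"
Starts with consonant(s) → move to end, add 'ay'
Consonant cluster: "st"
Pig Latin = "ablestay"


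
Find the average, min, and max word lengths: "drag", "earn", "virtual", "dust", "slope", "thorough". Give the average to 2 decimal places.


Lengths: "drag"=4, "earn"=4, "virtual"=7, "dust"=4, "slope"=5, "thorough"=8
Sum = 32, Count = 6
Average = 32/6 = 5.33
= avg=5.33, min=4, max=8


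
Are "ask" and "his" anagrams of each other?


Word 1: "ask" → sorted: aks
Word 2: "his" → sorted: his
Same letters? aks != his
Anagram = No


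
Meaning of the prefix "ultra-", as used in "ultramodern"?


Prefix: ultra-
Example: ultramodern = ultra- + modern
Meaning = beyond


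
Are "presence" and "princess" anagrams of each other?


Word 1: "presence" → sorted: ceeenprs
Word 2: "princess" → sorted: ceinprss
Same letters? ceeenprs != ceinprss
Anagram = No


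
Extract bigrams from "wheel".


Word: "wheel" (length 5)
Number of bigrams = 5 - 2 + 1 = 4
  Position 0: "wh"
  Position 1: "he"
  Position 2: "ee"
  Position 3: "el"
Bigrams = "wh", "he", "ee", "el"


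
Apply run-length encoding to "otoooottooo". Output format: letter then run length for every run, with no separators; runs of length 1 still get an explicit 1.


String: "otoooottooo"
Scanning for consecutive runs:
  'o' x 1
  't' x 1
  'o' x 4
  't' x 2
  'o' x 3
RLE = "o1t1o4t2o3"


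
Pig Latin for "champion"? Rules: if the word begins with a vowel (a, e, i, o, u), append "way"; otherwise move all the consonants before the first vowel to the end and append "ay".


Word: "champion"
Starts with consonant(s) → move to end, add 'ay'
Consonant cluster: "ch"
Pig Latin = "ampionchay"


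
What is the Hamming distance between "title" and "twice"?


Comparing character by character (same length = 5):
  Pos 0: 't' vs 't' =
  Pos 1: 'i' vs 'w' !=
  Pos 2: 't' vs 'i' !=
  Pos 3: 'l' vs 'c' !=
  Pos 4: 'e' vs 'e' =
Hamming distance = 3


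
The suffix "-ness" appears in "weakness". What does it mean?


Suffix: -ness
Example: weakness (weak + -ness)
Meaning = state of being


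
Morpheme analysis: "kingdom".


Word: "kingdom"
Morphemes: king | -dom
Each morpheme carries meaning
= 2 morphemes


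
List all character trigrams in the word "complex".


Word: "complex" (length 7)
Number of trigrams = 7 - 3 + 1 = 5
  Position 0: "com"
  Position 1: "omp"
  Position 2: "mpl"
  Position 3: "ple"
  Position 4: "lex"
Trigrams = "com", "omp", "mpl", "ple", "lex"


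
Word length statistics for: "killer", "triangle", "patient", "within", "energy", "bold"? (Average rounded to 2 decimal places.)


Lengths: "killer"=6, "triangle"=8, "patient"=7, "within"=6, "energy"=6, "bold"=4
Sum = 37, Count = 6
Average = 37/6 = 6.17
= avg=6.17, min=4, max=8


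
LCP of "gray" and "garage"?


Word 1: "gray"
Word 2: "garage"
Comparing from start:
  Pos 0: 'g' == 'g'
  Pos 1: 'r' != 'a' (stop)
LCP = "g" (length 1)


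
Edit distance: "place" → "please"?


Word 1: "place" (length 5)
Word 2: "please" (length 6)
One optimal edit sequence (insert/delete/substitute each cost 1):
  1. keep 'p'
  2. keep 'l'
  3. insert 'e'  (+1)
  4. keep 'a'
  5. substitute 'c' -> 's'  (+1)
  6. keep 'e'
Total edit operations: 2
Edit distance = 2


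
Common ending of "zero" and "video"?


Word 1: "zero"
Word 2: "video"
Comparing from end:
  Pos -1: 'o' == 'o'
  Pos -2: 'r' != 'e' (stop)
LCS = "o" (length 1)


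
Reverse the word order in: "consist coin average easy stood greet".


Original: "consist coin average easy stood greet"
Words (1..n): consist | coin | average | easy | stood | greet
Reversed (n..1): greet | stood | easy | average | coin | consist
Result = "greet stood easy average coin consist"


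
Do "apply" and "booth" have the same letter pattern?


Pattern of "apply": [0, 1, 1, 2, 3]
Pattern of "booth": [0, 1, 1, 2, 3]
Patterns match
Same pattern = Yes


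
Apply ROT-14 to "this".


Word: "this"
Shift: 14
Each letter → (letter + shift) mod 26:
  't' (19) + 14 = 7 → 'h'
  'h' (7) + 14 = 21 → 'v'
  'i' (8) + 14 = 22 → 'w'
  's' (18) + 14 = 6 → 'g'
Result = "hvwg"


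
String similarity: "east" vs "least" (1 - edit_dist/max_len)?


Word 1: "east" (length 4)
Word 2: "least" (length 5)
One optimal edit sequence:
  1. insert 'l'  (+1)
  2. keep 'e'
  3. keep 'a'
  4. keep 's'
  5. keep 't'
Edit distance = 1
Max length = max(4, 5) = 5
Similarity = 1 - 1/5
= 0.8000


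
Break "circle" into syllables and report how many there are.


Word: "circle"
Syllable breakdown: cir | cle
Counting: 2 parts
= 2 syllables


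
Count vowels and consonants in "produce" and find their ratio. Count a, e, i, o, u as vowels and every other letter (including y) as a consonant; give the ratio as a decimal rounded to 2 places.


Word: "produce"
Vowels (a,e,i,o,u): 3
Consonants: 4
Ratio = 3/4
= 0.75


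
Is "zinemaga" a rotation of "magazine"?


Word: "magazine", Candidate: "zinemaga"
Method: check if candidate is substring of word+word
"magazinemagazine" contains "zinemaga"? Yes
Is rotation = Yes


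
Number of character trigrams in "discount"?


Word: "discount" (length 8)
Number of 3-grams = length - 3 + 1 = 8 - 3 + 1
= 6


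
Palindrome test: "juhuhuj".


Word: "juhuhuj"
Reversed: "juhuhuj"
Forward == Backward? juhuhuj == juhuhuj
Palindrome = Yes


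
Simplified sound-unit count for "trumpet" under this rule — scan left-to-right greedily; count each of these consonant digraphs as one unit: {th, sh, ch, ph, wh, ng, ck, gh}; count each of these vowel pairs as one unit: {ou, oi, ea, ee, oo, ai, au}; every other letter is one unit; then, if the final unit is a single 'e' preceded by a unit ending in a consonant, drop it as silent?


Word: "trumpet" (7 letters)
Left-to-right scan:
  [1] 't' (letter)
  [2] 'r' (letter)
  [3] 'u' (letter)
  [4] 'm' (letter)
  [5] 'p' (letter)
  [6] 'e' (letter)
  [7] 't' (letter)
Units from scan: 7
Sound units = 7 units


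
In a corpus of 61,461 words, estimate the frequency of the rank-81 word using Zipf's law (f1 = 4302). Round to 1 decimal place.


Zipf's law: f(r) = f(1) / r
f(1) = 4302
f(81) = 4302 / 81
= 53.1 occurrences


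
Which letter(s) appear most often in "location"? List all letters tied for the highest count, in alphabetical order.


Word: "location"
Letter counts:
  'a': 1
  'c': 1
  'i': 1
  'l': 1
  'n': 1
  'o': 2
  't': 1
Maximum count = 2
Most frequent = 'o' (2 times each)


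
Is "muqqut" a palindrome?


Word: "muqqut"
Reversed: "tuqqum"
Forward == Backward? muqqut != tuqqum
Palindrome = No


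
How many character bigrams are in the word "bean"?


Word: "bean" (length 4)
Number of 2-grams = length - 2 + 1 = 4 - 2 + 1
= 3


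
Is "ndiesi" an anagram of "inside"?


Word 1: "inside" → sorted: deiins
Word 2: "ndiesi" → sorted: deiins
Same letters? deiins == deiins
Anagram = Yes


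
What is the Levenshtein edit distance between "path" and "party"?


Word 1: "path" (length 4)
Word 2: "party" (length 5)
One optimal edit sequence (insert/delete/substitute each cost 1):
  1. keep 'p'
  2. keep 'a'
  3. insert 'r'  (+1)
  4. keep 't'
  5. substitute 'h' -> 'y'  (+1)
Total edit operations: 2
Edit distance = 2


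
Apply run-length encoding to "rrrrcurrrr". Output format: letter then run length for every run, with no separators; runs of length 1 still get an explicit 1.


String: "rrrrcurrrr"
Scanning for consecutive runs:
  'r' x 4
  'c' x 1
  'u' x 1
  'r' x 4
RLE = "r4c1u1r4"


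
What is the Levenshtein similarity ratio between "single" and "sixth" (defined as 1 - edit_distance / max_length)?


Word 1: "single" (length 6)
Word 2: "sixth" (length 5)
One optimal edit sequence:
  1. keep 's'
  2. keep 'i'
  3. delete 'n'  (+1)
  4. substitute 'g' -> 'x'  (+1)
  5. substitute 'l' -> 't'  (+1)
  6. substitute 'e' -> 'h'  (+1)
Edit distance = 4
Max length = max(6, 5) = 6
Similarity = 1 - 4/6
= 0.3333


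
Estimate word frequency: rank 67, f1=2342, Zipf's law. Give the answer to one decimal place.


Zipf's law: f(r) = f(1) / r
f(1) = 2342
f(67) = 2342 / 67
= 35.0 occurrences


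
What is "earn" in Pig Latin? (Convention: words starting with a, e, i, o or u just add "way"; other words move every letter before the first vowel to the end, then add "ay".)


Word: "earn"
Starts with vowel → add 'way'
Pig Latin = "earnway"


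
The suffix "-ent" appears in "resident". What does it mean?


Suffix: -ent
As in: resident -> reside + -ent, with a spelling change
Meaning = one who / that which


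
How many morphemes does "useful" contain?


Word: "useful"
Morphemes: use / -ful
Each morpheme carries meaning
= 2 morphemes


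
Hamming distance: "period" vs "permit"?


Comparing character by character (same length = 6):
  Pos 0: 'p' vs 'p' =
  Pos 1: 'e' vs 'e' =
  Pos 2: 'r' vs 'r' =
  Pos 3: 'i' vs 'm' !=
  Pos 4: 'o' vs 'i' !=
  Pos 5: 'd' vs 't' !=
Hamming distance = 3


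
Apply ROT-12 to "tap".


Word: "tap"
Shift: 12
Each letter → (letter + shift) mod 26:
  't' (19) + 12 = 5 → 'f'
  'a' (0) + 12 = 12 → 'm'
  'p' (15) + 12 = 1 → 'b'
Result = "fmb"


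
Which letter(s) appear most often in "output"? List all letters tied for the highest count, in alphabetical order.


Word: "output"
Letter counts:
  'o': 1
  'p': 1
  't': 2
  'u': 2
Maximum count = 2
Most frequent = 't', 'u' (2 times each)


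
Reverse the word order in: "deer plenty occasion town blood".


Original: "deer plenty occasion town blood"
Words (1..n): deer | plenty | occasion | town | blood
Reversed (n..1): blood | town | occasion | plenty | deer
Result = "blood town occasion plenty deer"


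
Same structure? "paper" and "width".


Pattern of "paper": [0, 1, 0, 2, 3]
Pattern of "width": [0, 1, 2, 3, 4]
Patterns do not match
Same pattern = No


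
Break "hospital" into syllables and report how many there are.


Word: "hospital"
Syllable breakdown: hos | pi | tal
Counting: 3 parts
= 3 syllables


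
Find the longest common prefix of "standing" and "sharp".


Word 1: "standing"
Word 2: "sharp"
Comparing from start:
  Pos 0: 's' == 's'
  Pos 1: 't' != 'h' (stop)
LCP = "s" (length 1)


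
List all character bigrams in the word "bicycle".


Word: "bicycle" (length 7)
Number of bigrams = 7 - 2 + 1 = 6
  Position 0: "bi"
  Position 1: "ic"
  Position 2: "cy"
  Position 3: "yc"
  Position 4: "cl"
  Position 5: "le"
Bigrams = "bi", "ic", "cy", "yc", "cl", "le"


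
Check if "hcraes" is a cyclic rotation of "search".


Word: "search", Candidate: "hcraes"
Method: check if candidate is substring of word+word
"searchsearch" contains "hcraes"? No
Is rotation = No


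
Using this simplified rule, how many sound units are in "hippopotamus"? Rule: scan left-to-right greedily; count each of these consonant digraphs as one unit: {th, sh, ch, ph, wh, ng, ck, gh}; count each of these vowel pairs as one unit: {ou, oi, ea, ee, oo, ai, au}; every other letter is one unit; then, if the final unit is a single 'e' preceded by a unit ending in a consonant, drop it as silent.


Word: "hippopotamus" (12 letters)
Left-to-right scan:
  (1) 'h' (letter)
  (2) 'i' (letter)
  (3) 'p' (letter)
  (4) 'p' (letter)
  (5) 'o' (letter)
  (6) 'p' (letter)
  (7) 'o' (letter)
  (8) 't' (letter)
  (9) 'a' (letter)
  (10) 'm' (letter)
  (11) 'u' (letter)
  (12) 's' (letter)
Units from scan: 12
Sound units = 12 units


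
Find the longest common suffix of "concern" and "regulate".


Word 1: "concern"
Word 2: "regulate"
Comparing from end:
  Pos -1: 'n' != 'e' (stop)
LCS = "" (length 0)


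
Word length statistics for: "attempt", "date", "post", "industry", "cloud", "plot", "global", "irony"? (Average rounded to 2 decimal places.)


Lengths: "attempt"=7, "date"=4, "post"=4, "industry"=8, "cloud"=5, "plot"=4, "global"=6, "irony"=5
Sum = 43, Count = 8
Average = 43/8 = 5.38
= avg=5.38, min=4, max=8


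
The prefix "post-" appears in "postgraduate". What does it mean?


Prefix: post-
Example: postgraduate (post- + graduate)
Meaning = after


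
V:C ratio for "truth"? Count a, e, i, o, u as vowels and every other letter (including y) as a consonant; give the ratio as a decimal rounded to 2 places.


Word: "truth"
Vowels (a,e,i,o,u): 1
Consonants: 4
Ratio = 1/4
= 0.25


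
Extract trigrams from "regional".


Word: "regional" (length 8)
Number of trigrams = 8 - 3 + 1 = 6
  Position 0: "reg"
  Position 1: "egi"
  Position 2: "gio"
  Position 3: "ion"
  Position 4: "ona"
  Position 5: "nal"
Trigrams = "reg", "egi", "gio", "ion", "ona", "nal"


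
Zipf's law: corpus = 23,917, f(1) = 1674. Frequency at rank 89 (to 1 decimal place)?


Zipf's law: f(r) = f(1) / r
f(1) = 1674
f(89) = 1674 / 89
= 18.8 occurrences


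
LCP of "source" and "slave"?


Word 1: "source"
Word 2: "slave"
Comparing from start:
  Pos 0: 's' == 's'
  Pos 1: 'o' != 'l' (stop)
LCP = "s" (length 1)


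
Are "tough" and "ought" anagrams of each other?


Word 1: "tough" → sorted: ghotu
Word 2: "ought" → sorted: ghotu
Same letters? ghotu == ghotu
Anagram = Yes


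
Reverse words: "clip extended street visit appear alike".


Original: "clip extended street visit appear alike"
Words (1..n): clip | extended | street | visit | appear | alike
Reversed (n..1): alike | appear | visit | street | extended | clip
Result = "alike appear visit street extended clip"


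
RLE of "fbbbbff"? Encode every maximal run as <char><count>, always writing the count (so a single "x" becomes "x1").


String: "fbbbbff"
Scanning for consecutive runs:
  'f' x 1
  'b' x 4
  'f' x 2
RLE = "f1b4f2"


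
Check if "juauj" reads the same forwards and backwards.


Word: "juauj"
Reversed: "juauj"
Forward == Backward? juauj == juauj
Palindrome = Yes


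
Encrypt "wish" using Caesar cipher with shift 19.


Word: "wish"
Shift: 19
Each letter → (letter + shift) mod 26:
  'w' (22) + 19 = 15 → 'p'
  'i' (8) + 19 = 1 → 'b'
  's' (18) + 19 = 11 → 'l'
  'h' (7) + 19 = 0 → 'a'
Result = "pbla"


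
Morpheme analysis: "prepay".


Word: "prepay"
Morphemes: pre- | pay
Each morpheme carries meaning
= 2 morphemes


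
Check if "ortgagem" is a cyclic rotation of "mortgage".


Word: "mortgage", Candidate: "ortgagem"
Method: check if candidate is substring of word+word
"mortgagemortgage" contains "ortgagem"? Yes
Is rotation = Yes


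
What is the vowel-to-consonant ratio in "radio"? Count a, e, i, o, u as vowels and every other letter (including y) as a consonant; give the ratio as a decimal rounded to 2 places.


Word: "radio"
Vowels (a,e,i,o,u): 3
Consonants: 2
Ratio = 3/2
= 1.50


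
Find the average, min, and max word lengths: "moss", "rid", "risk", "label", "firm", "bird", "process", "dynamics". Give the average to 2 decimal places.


Lengths: "moss"=4, "rid"=3, "risk"=4, "label"=5, "firm"=4, "bird"=4, "process"=7, "dynamics"=8
Sum = 39, Count = 8
Average = 39/8 = 4.88
= avg=4.88, min=3, max=8


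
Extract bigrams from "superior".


Word: "superior" (length 8)
Number of bigrams = 8 - 2 + 1 = 7
  Position 0: "su"
  Position 1: "up"
  Position 2: "pe"
  Position 3: "er"
  Position 4: "ri"
  Position 5: "io"
  Position 6: "or"
Bigrams = "su", "up", "pe", "er", "ri", "io", "or"


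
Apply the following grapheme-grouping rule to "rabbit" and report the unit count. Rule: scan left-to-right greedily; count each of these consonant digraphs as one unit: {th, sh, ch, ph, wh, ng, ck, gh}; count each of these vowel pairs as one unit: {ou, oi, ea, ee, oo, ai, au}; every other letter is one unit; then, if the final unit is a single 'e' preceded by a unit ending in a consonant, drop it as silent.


Word: "rabbit" (6 letters)
Left-to-right scan:
  [1] 'r' (letter)
  [2] 'a' (letter)
  [3] 'b' (letter)
  [4] 'b' (letter)
  [5] 'i' (letter)
  [6] 't' (letter)
Units from scan: 6
Sound units = 6 units


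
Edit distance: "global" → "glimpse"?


Word 1: "global" (length 6)
Word 2: "glimpse" (length 7)
One optimal edit sequence (insert/delete/substitute each cost 1):
  1. keep 'g'
  2. keep 'l'
  3. insert 'i'  (+1)
  4. substitute 'o' -> 'm'  (+1)
  5. substitute 'b' -> 'p'  (+1)
  6. substitute 'a' -> 's'  (+1)
  7. substitute 'l' -> 'e'  (+1)
Total edit operations: 5
Edit distance = 5


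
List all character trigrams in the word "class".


Word: "class" (length 5)
Number of trigrams = 5 - 3 + 1 = 3
  Position 0: "cla"
  Position 1: "las"
  Position 2: "ass"
Trigrams = "cla", "las", "ass"


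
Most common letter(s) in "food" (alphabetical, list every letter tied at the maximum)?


Word: "food"
Letter counts:
  'd': 1
  'f': 1
  'o': 2
Maximum count = 2
Most frequent = 'o' (2 times each)


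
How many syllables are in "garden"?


Word: "garden"
Syllable breakdown: gar | den
Counting: 2 parts
= 2 syllables


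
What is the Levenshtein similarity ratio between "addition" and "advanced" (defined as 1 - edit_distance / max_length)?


Word 1: "addition" (length 8)
Word 2: "advanced" (length 8)
One optimal edit sequence:
  1. keep 'a'
  2. keep 'd'
  3. substitute 'd' -> 'v'  (+1)
  4. substitute 'i' -> 'a'  (+1)
  5. substitute 't' -> 'n'  (+1)
  6. substitute 'i' -> 'c'  (+1)
  7. substitute 'o' -> 'e'  (+1)
  8. substitute 'n' -> 'd'  (+1)
Edit distance = 6
Max length = max(8, 8) = 8
Similarity = 1 - 6/8
= 0.2500


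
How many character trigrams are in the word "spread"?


Word: "spread" (length 6)
Number of 3-grams = length - 3 + 1 = 6 - 3 + 1
= 4


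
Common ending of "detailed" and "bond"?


Word 1: "detailed"
Word 2: "bond"
Comparing from end:
  Pos -1: 'd' == 'd'
  Pos -2: 'e' != 'n' (stop)
LCS = "d" (length 1)


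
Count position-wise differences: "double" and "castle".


Comparing character by character (same length = 6):
  Pos 0: 'd' vs 'c' !=
  Pos 1: 'o' vs 'a' !=
  Pos 2: 'u' vs 's' !=
  Pos 3: 'b' vs 't' !=
  Pos 4: 'l' vs 'l' =
  Pos 5: 'e' vs 'e' =
Hamming distance = 4
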